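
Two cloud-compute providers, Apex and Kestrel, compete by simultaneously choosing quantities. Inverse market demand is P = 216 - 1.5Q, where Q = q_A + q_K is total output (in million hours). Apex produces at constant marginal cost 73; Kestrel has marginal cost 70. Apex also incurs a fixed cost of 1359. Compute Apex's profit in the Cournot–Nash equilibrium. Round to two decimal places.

Apex's profit: π_A = (216 - 1.5Q)q_A - (73q_A). Setting ∂π_A/∂q_A = 0: 143 - 3q_A - (3/2)(q_K) = 0.
Kestrel's profit: π_K = (216 - 1.5Q)q_K - (70q_K). Setting ∂π_K/∂q_K = 0: 146 - 3q_K - (3/2)(q_A) = 0.
Rearranging gives the reaction functions q_A = (143 - (3/2)q_K)/3 and q_K = (146 - (3/2)q_A)/3.
Substituting one into the other gives q_A = 280/9 and q_K = 298/9.
Price P = 216 - (3/2)·(578/9) = 359/3.
Apex's profit: (359/3 - 73)·(280/9) - 1359 = 92.8519.

92.85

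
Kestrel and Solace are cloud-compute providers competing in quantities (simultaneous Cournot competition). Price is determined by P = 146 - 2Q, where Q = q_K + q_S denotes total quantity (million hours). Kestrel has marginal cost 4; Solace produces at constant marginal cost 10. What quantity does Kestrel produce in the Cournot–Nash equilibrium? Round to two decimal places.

24.67

Kestrel's profit: π_K = (146 - 2Q)q_K - (4q_K). Setting ∂π_K/∂q_K = 0: 142 - 4q_K - 2(q_S) = 0.
Solace's profit: π_S = (146 - 2Q)q_S - (10q_S). Setting ∂π_S/∂q_S = 0: 136 - 4q_S - 2(q_K) = 0.
So q_K = (142 - 2q_S)/4 and q_S = (136 - 2q_K)/4.
Solving the pair: q_K = 74/3, q_S = 65/3.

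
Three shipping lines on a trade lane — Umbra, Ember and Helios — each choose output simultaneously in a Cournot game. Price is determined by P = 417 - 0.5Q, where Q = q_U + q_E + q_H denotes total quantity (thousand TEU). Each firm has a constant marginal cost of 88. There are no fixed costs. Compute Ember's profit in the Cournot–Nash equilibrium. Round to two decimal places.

13530.13

Each firm earns π_i = (417 - 0.5Q)q_i - 88q_i.
Setting ∂π_i/∂q_i = 0 with rivals' quantities fixed: 329 - q_i - (1/2)·Σ_{j≠i} q_j = 0.
By symmetry each firm produces the same amount; substituting Σ_{j≠i} q_j = 2q_i yields q_i = 329/2.
Price P = 417 - (1/2)·(987/2) = 681/4.
Ember's profit: (681/4 - 88)·(329/2) = 13530.1250.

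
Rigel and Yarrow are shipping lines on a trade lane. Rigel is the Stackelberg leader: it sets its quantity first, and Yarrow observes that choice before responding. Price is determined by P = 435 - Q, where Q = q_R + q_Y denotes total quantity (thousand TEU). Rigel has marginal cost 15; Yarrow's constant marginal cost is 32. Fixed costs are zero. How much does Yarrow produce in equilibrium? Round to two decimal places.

92.25

The follower Yarrow best-responds to any q_R: π_Y = (435 - Q)q_Y - 32q_Y.
Follower FOC: 403 - q_R - 2q_Y = 0, so q_Y(q_R) = (403 - q_R)/2.
Rigel substitutes q_Y(q_R) into its own profit: π_R = q_R(435 - q_R - (403 - q_R)/2) - 15q_R = (467/2 - (1/2)q_R)q_R - 15q_R.
Maximising: ∂π_R/∂q_R = 437/2 - q_R = 0, giving q_R = 437/2.
Then q_Y = (403 - 437/2)/2 = 369/4.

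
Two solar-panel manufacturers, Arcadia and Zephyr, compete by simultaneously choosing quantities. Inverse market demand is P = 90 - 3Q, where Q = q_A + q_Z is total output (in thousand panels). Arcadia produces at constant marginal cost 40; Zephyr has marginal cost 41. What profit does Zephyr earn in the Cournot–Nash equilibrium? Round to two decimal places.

Arcadia's profit: π_A = (90 - 3Q)q_A - (40q_A). Setting ∂π_A/∂q_A = 0: 50 - 6q_A - 3(q_Z) = 0.
Zephyr's first-order condition: 49 - 6q_Z - 3(q_A) = 0.
Rearranging gives the reaction functions q_A = (50 - 3q_Z)/6 and q_Z = (49 - 3q_A)/6.
Substituting one into the other gives q_A = 17/3 and q_Z = 16/3.
Price P = 90 - 3·11 = 57.
Zephyr's profit: (57 - 41)·(16/3) = 256/3.

85.33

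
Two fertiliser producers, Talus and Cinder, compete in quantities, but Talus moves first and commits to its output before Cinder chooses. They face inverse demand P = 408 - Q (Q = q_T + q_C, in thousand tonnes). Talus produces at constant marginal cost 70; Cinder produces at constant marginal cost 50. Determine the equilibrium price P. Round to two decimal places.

Solve by backward induction. Given q_T, the follower Cinder maximises π_C = (408 - q_T - q_C)q_C - 50q_C.
Follower FOC: 358 - q_T - 2q_C = 0, so q_C(q_T) = (358 - q_T)/2.
The leader anticipates this reaction. Substituting into P = 408 - Q gives P = 229 - (1/2)q_T, so π_T = (229 - (1/2)q_T)q_T - 70q_T.
Leader FOC: 159 - q_T = 0, so q_T = 159.
Then q_C = (358 - 159)/2 = 199/2.
Total output Q = 517/2, so price P = 408 - 517/2 = 299/2.

149.50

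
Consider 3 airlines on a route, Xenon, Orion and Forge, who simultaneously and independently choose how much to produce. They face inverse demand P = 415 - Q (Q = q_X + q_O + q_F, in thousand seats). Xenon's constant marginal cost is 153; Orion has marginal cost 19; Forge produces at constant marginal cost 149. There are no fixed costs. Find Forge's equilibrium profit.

Xenon's profit: π_X = (415 - Q)q_X - (153q_X). Setting ∂π_X/∂q_X = 0: 262 - 2q_X - (q_O + q_F) = 0.
Orion's profit: π_O = (415 - Q)q_O - (19q_O). Setting ∂π_O/∂q_O = 0: 396 - 2q_O - (q_X + q_F) = 0.
Forge's profit: π_F = (415 - Q)q_F - (149q_F). Setting ∂π_F/∂q_F = 0: 266 - 2q_F - (q_X + q_O) = 0.
Adding the 3 first-order conditions: 924 − 4Q = 0, so Q = 231.
Back-substituting: q_X = (262 − 231) = 31, q_O = (396 − 231) = 165, q_F = (266 − 231) = 35.
Price P = 415 - 231 = 184.
Forge's profit: (184 - 149)·35 = 1225.

1225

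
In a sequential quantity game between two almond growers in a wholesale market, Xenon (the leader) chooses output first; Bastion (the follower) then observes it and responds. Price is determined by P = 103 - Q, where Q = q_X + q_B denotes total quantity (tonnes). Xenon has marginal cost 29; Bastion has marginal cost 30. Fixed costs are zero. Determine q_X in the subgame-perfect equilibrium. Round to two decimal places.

The follower Bastion best-responds to any q_X: π_B = (103 - Q)q_B - 30q_B.
∂π_B/∂q_B = 73 - q_X - 2q_B = 0 gives the reaction function q_B = (73 - q_X)/2.
The leader anticipates this reaction. Substituting into P = 103 - Q gives P = 133/2 - (1/2)q_X, so π_X = (133/2 - (1/2)q_X)q_X - 29q_X.
Maximising: ∂π_X/∂q_X = 75/2 - q_X = 0, giving q_X = 75/2.
Then q_B = (73 - 75/2)/2 = 71/4.

37.50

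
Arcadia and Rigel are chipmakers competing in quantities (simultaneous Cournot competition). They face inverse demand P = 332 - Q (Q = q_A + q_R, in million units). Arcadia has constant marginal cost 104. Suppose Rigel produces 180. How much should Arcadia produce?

With the rival's output fixed at 180, Arcadia's profit is π_A = (332 - 180 - q_A)q_A - (104q_A) = (152 - q_A)q_A - (104q_A).
∂π_A/∂q_A = 48 - 2q_A = 0, so q_A = 24.

24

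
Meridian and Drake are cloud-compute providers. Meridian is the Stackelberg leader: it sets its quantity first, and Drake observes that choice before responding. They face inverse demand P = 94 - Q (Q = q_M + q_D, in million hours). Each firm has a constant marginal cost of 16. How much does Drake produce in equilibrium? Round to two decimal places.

The follower Drake best-responds to any q_M: π_D = (94 - Q)q_D - 16q_D.
Follower FOC: 78 - q_M - 2q_D = 0, so q_D(q_M) = (78 - q_M)/2.
The leader anticipates this reaction. Substituting into P = 94 - Q gives P = 55 - (1/2)q_M, so π_M = (55 - (1/2)q_M)q_M - 16q_M.
Leader FOC: 39 - q_M = 0, so q_M = 39.
Then q_D = (78 - 39)/2 = 39/2.

19.50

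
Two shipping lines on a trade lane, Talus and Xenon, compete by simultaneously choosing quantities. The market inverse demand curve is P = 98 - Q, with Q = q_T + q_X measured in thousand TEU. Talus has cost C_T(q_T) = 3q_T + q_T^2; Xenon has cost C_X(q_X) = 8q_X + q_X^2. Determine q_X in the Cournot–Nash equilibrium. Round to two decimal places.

17.67

Talus's profit: π_T = (98 - Q)q_T - (3q_T + q_T²). Setting ∂π_T/∂q_T = 0: 95 - 4q_T - (q_X) = 0.
Xenon's profit: π_X = (98 - Q)q_X - (8q_X + q_X²). Setting ∂π_X/∂q_X = 0: 90 - 4q_X - (q_T) = 0.
Rearranging gives the reaction functions q_T = (95 - q_X)/4 and q_X = (90 - q_T)/4.
Solving the pair: q_T = 58/3, q_X = 53/3.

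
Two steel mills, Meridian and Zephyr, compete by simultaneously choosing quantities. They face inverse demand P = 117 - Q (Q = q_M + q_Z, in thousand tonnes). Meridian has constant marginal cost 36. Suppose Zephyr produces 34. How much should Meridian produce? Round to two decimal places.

23.50

With the rival's output fixed at 34, Meridian's profit is π_M = (117 - 34 - q_M)q_M - (36q_M) = (83 - q_M)q_M - (36q_M).
∂π_M/∂q_M = 47 - 2q_M = 0, so q_M = 47/2.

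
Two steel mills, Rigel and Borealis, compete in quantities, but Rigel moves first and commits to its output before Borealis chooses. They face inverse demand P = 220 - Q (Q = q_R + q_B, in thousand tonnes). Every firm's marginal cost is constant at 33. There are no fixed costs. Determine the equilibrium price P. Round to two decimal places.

79.75

The follower Borealis best-responds to any q_R: π_B = (220 - Q)q_B - 33q_B.
Follower FOC: 187 - q_R - 2q_B = 0, so q_B(q_R) = (187 - q_R)/2.
Rigel substitutes q_B(q_R) into its own profit: π_R = q_R(220 - q_R - (187 - q_R)/2) - 33q_R = (253/2 - (1/2)q_R)q_R - 33q_R.
Leader FOC: 187/2 - q_R = 0, so q_R = 187/2.
Then q_B = (187 - 187/2)/2 = 187/4.
Total output Q = 561/4, so price P = 220 - 561/4 = 319/4.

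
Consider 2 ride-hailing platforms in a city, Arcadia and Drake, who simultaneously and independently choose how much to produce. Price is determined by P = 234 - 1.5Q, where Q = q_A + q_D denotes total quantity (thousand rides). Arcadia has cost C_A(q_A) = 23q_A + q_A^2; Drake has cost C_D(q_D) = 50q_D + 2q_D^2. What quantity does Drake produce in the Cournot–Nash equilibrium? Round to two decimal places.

Arcadia's profit: π_A = (234 - 1.5Q)q_A - (23q_A + q_A²). Setting ∂π_A/∂q_A = 0: 211 - 5q_A - (3/2)(q_D) = 0.
Drake's profit: π_D = (234 - 1.5Q)q_D - (50q_D + 2q_D²). Setting ∂π_D/∂q_D = 0: 184 - 7q_D - (3/2)(q_A) = 0.
Best responses: q_A = (211 - (3/2)q_D)/5, q_D = (184 - (3/2)q_A)/7.
Solving the pair: q_A = 36.6718, q_D = 18.4275.

18.43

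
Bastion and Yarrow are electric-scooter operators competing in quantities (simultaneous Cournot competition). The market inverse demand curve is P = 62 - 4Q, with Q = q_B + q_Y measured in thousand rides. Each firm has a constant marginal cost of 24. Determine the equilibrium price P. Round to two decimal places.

A representative firm's profit is π_i = q_i(62 - 4Q) - 24q_i.
Setting ∂π_i/∂q_i = 0 with rivals' quantities fixed: 38 - 8q_i - 4q_j = 0.
With identical firms every q_j equals q_i, so q_j = q_i and 38 = 12q_i, giving q_i = 19/6.
Total output Q = 19/3, so price P = 62 - 4·(19/3) = 110/3.

36.67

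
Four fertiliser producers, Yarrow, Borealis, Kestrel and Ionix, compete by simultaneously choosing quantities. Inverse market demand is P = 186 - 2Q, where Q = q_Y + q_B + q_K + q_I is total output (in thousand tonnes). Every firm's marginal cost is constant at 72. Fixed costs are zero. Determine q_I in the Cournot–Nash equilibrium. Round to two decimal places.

11.40

A representative firm's profit is π_i = q_i(186 - 2Q) - 72q_i.
First-order condition (treating rivals' output as given): 114 - 4q_i - 2·Σ_{j≠i} q_j = 0.
With identical firms every q_j equals q_i, so Σ_{j≠i} q_j = 3q_i and 114 = 10q_i, giving q_i = 57/5.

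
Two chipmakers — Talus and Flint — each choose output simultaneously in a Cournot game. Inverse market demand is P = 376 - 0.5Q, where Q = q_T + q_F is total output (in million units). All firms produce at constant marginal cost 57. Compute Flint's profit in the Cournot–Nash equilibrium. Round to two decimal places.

22613.56

A representative firm's profit is π_i = q_i(376 - 0.5Q) - 57q_i.
Setting ∂π_i/∂q_i = 0 with rivals' quantities fixed: 319 - q_i - (1/2)q_j = 0.
With identical firms every q_j equals q_i, so q_j = q_i and 319 = (3/2)q_i, giving q_i = 638/3.
Price P = 376 - (1/2)·(1276/3) = 490/3.
Flint's profit: (490/3 - 57)·(638/3) = 22613.5556.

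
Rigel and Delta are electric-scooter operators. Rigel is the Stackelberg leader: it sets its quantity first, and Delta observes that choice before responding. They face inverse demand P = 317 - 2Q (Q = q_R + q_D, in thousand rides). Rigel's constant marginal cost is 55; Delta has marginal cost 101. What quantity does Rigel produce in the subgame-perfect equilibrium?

77

Solve by backward induction. Given q_R, the follower Delta maximises π_D = (317 - 2q_R - 2q_D)q_D - 101q_D.
Setting the follower's marginal profit to zero, 216 - 2q_R - 4q_D = 0, i.e. q_D = (216 - 2q_R)/4.
Rigel substitutes q_D(q_R) into its own profit: π_R = q_R(317 - 2q_R - (216 - 2q_R)/2) - 55q_R = (209 - q_R)q_R - 55q_R.
Maximising: ∂π_R/∂q_R = 154 - 2q_R = 0, giving q_R = 77.
Then q_D = (216 - 2·77)/4 = 31/2.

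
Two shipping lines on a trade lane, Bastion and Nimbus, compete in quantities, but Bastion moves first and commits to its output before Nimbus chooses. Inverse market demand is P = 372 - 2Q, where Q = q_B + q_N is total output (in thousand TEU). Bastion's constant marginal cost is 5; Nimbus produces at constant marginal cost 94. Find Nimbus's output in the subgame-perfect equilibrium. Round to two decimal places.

12.50

The follower Nimbus best-responds to any q_B: π_N = (372 - 2Q)q_N - 94q_N.
∂π_N/∂q_N = 278 - 2q_B - 4q_N = 0 gives the reaction function q_N = (278 - 2q_B)/4.
The leader anticipates this reaction. Substituting into P = 372 - 2Q gives P = 233 - q_B, so π_B = (233 - q_B)q_B - 5q_B.
The leader's first-order condition 228 - 2q_B = 0 yields q_B = 114.
Then q_N = (278 - 2·114)/4 = 25/2.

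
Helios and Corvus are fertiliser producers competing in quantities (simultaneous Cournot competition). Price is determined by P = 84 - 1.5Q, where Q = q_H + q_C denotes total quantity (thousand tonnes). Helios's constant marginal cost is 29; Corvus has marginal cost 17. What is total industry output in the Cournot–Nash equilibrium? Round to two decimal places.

Helios's profit: π_H = (84 - 1.5Q)q_H - (29q_H). Setting ∂π_H/∂q_H = 0: 55 - 3q_H - (3/2)(q_C) = 0.
Corvus's profit: π_C = (84 - 1.5Q)q_C - (17q_C). Setting ∂π_C/∂q_C = 0: 67 - 3q_C - (3/2)(q_H) = 0.
Rearranging gives the reaction functions q_H = (55 - (3/2)q_C)/3 and q_C = (67 - (3/2)q_H)/3.
Solving the pair: q_H = 86/9, q_C = 158/9.
Total output Q = 86/9 + 158/9 = 244/9.

27.11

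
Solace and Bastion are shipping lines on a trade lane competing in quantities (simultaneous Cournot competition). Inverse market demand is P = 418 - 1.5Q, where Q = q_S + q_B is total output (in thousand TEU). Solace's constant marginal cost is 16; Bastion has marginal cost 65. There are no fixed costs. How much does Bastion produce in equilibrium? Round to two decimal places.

Solace's profit: π_S = (418 - 1.5Q)q_S - (16q_S). Setting ∂π_S/∂q_S = 0: 402 - 3q_S - (3/2)(q_B) = 0.
Bastion's first-order condition: 353 - 3q_B - (3/2)(q_S) = 0.
Best responses: q_S = (402 - (3/2)q_B)/3, q_B = (353 - (3/2)q_S)/3.
Solving the pair: q_S = 902/9, q_B = 608/9.

67.56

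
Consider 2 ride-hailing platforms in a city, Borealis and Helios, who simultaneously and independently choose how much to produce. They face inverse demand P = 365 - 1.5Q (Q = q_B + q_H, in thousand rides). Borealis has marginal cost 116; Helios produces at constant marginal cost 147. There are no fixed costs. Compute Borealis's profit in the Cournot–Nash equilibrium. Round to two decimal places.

5807.41

Borealis's profit: π_B = (365 - 1.5Q)q_B - (116q_B). Setting ∂π_B/∂q_B = 0: 249 - 3q_B - (3/2)(q_H) = 0.
Helios's profit: π_H = (365 - 1.5Q)q_H - (147q_H). Setting ∂π_H/∂q_H = 0: 218 - 3q_H - (3/2)(q_B) = 0.
So q_B = (249 - (3/2)q_H)/3 and q_H = (218 - (3/2)q_B)/3.
Substituting one into the other gives q_B = 560/9 and q_H = 374/9.
Price P = 365 - (3/2)·(934/9) = 628/3.
Borealis's profit: (628/3 - 116)·(560/9) = 5807.4074.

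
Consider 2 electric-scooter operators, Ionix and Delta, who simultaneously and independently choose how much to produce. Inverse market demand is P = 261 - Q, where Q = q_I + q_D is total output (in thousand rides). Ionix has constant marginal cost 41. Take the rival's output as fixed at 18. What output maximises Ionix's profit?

101

With the rival's output fixed at 18, Ionix's profit is π_I = (261 - 18 - q_I)q_I - (41q_I) = (243 - q_I)q_I - (41q_I).
∂π_I/∂q_I = 202 - 2q_I = 0, so q_I = 101.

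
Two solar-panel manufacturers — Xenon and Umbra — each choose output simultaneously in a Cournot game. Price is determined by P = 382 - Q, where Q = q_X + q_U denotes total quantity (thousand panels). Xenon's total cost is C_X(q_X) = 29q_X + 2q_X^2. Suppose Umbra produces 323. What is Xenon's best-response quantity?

With the rival's output fixed at 323, Xenon's profit is π_X = (382 - 323 - q_X)q_X - (29q_X + 2q_X²) = (59 - q_X)q_X - (29q_X + 2q_X²).
∂π_X/∂q_X = 30 - 6q_X = 0, so q_X = 5.

5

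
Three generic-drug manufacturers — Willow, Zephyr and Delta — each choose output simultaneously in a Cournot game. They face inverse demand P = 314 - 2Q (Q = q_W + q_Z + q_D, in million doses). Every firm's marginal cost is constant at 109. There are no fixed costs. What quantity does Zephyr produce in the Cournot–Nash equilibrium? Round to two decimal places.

A representative firm's profit is π_i = q_i(314 - 2Q) - 109q_i.
Setting ∂π_i/∂q_i = 0 with rivals' quantities fixed: 205 - 4q_i - 2·Σ_{j≠i} q_j = 0.
With identical firms every q_j equals q_i, so Σ_{j≠i} q_j = 2q_i and 205 = 8q_i, giving q_i = 205/8.

25.63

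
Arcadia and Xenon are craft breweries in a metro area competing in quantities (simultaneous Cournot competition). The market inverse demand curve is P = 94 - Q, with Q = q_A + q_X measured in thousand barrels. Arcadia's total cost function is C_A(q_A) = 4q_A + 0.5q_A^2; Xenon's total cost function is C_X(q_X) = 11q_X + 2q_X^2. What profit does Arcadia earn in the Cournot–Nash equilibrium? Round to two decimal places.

Arcadia's profit: π_A = (94 - Q)q_A - (4q_A + (1/2)q_A²). Setting ∂π_A/∂q_A = 0: 90 - 3q_A - (q_X) = 0.
Xenon's first-order condition: 83 - 6q_X - (q_A) = 0.
Best responses: q_A = (90 - q_X)/3, q_X = (83 - q_A)/6.
Substituting one into the other gives q_A = 457/17 and q_X = 159/17.
Price P = 94 - 616/17 = 982/17.
Arcadia's profit: (982/17)·(457/17) - 4·(457/17) - (1/2)(457/17)² = 1083.9913.

1083.99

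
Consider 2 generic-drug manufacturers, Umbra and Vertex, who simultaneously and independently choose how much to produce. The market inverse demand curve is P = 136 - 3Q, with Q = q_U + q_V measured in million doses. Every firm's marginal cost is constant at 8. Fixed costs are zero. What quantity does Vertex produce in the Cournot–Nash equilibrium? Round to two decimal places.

14.22

A representative firm's profit is π_i = q_i(136 - 3Q) - 8q_i.
Setting ∂π_i/∂q_i = 0 with rivals' quantities fixed: 128 - 6q_i - 3q_j = 0.
With identical firms every q_j equals q_i, so q_j = q_i and 128 = 9q_i, giving q_i = 128/9.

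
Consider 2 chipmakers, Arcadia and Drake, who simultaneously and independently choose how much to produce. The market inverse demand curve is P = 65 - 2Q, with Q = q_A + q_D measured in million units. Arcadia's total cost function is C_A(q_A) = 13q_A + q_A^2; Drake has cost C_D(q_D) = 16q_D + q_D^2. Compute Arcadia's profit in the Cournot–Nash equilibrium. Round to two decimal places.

Arcadia's profit: π_A = (65 - 2Q)q_A - (13q_A + q_A²). Setting ∂π_A/∂q_A = 0: 52 - 6q_A - 2(q_D) = 0.
Drake's first-order condition: 49 - 6q_D - 2(q_A) = 0.
So q_A = (52 - 2q_D)/6 and q_D = (49 - 2q_A)/6.
Solving the pair: q_A = 107/16, q_D = 95/16.
Price P = 65 - 2·(101/8) = 159/4.
Arcadia's profit: (159/4)·(107/16) - 13·(107/16) - (107/16)² = 134.1680.

134.17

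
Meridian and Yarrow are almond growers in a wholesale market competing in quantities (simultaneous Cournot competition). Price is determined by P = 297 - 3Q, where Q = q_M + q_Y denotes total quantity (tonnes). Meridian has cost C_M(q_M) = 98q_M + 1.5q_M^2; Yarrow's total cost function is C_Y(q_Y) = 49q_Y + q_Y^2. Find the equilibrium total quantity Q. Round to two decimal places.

39.41

Meridian's profit: π_M = (297 - 3Q)q_M - (98q_M + (3/2)q_M²). Setting ∂π_M/∂q_M = 0: 199 - 9q_M - 3(q_Y) = 0.
Yarrow's profit: π_Y = (297 - 3Q)q_Y - (49q_Y + q_Y²). Setting ∂π_Y/∂q_Y = 0: 248 - 8q_Y - 3(q_M) = 0.
So q_M = (199 - 3q_Y)/9 and q_Y = (248 - 3q_M)/8.
Substituting one into the other gives q_M = 848/63 and q_Y = 545/21.
Total output Q = 848/63 + 545/21 = 39.4127.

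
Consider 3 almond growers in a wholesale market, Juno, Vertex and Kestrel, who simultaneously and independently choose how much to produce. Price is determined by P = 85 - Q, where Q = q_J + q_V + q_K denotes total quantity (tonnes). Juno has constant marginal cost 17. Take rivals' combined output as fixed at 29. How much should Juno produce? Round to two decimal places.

19.50

With rivals' combined output fixed at 29, Juno's profit is π_J = (85 - 29 - q_J)q_J - (17q_J) = (56 - q_J)q_J - (17q_J).
∂π_J/∂q_J = 39 - 2q_J = 0, so q_J = 39/2.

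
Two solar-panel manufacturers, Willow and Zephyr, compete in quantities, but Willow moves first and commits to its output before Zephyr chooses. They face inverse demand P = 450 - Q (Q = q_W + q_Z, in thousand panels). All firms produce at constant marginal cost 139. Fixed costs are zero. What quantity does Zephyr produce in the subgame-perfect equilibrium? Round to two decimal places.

77.75

Solve by backward induction. Given q_W, the follower Zephyr maximises π_Z = (450 - q_W - q_Z)q_Z - 139q_Z.
Setting the follower's marginal profit to zero, 311 - q_W - 2q_Z = 0, i.e. q_Z = (311 - q_W)/2.
Willow substitutes q_Z(q_W) into its own profit: π_W = q_W(450 - q_W - (311 - q_W)/2) - 139q_W = (589/2 - (1/2)q_W)q_W - 139q_W.
The leader's first-order condition 311/2 - q_W = 0 yields q_W = 311/2.
Then q_Z = (311 - 311/2)/2 = 311/4.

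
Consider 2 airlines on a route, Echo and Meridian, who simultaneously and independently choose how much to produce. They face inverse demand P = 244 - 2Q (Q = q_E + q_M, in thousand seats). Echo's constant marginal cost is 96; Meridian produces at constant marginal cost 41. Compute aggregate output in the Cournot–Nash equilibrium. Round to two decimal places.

Echo's profit: π_E = (244 - 2Q)q_E - (96q_E). Setting ∂π_E/∂q_E = 0: 148 - 4q_E - 2(q_M) = 0.
Meridian's profit: π_M = (244 - 2Q)q_M - (41q_M). Setting ∂π_M/∂q_M = 0: 203 - 4q_M - 2(q_E) = 0.
So q_E = (148 - 2q_M)/4 and q_M = (203 - 2q_E)/4.
Substituting one into the other gives q_E = 31/2 and q_M = 43.
Total output Q = 31/2 + 43 = 117/2.

58.50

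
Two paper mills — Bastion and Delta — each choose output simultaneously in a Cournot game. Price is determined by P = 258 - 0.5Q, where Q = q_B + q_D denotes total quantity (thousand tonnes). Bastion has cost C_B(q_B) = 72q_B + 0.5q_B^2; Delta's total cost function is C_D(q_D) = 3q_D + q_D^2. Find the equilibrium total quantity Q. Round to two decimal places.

147.39

Bastion's profit: π_B = (258 - 0.5Q)q_B - (72q_B + (1/2)q_B²). Setting ∂π_B/∂q_B = 0: 186 - 2q_B - (1/2)(q_D) = 0.
Delta's profit: π_D = (258 - 0.5Q)q_D - (3q_D + q_D²). Setting ∂π_D/∂q_D = 0: 255 - 3q_D - (1/2)(q_B) = 0.
Rearranging gives the reaction functions q_B = (186 - (1/2)q_D)/2 and q_D = (255 - (1/2)q_B)/3.
Solving the pair: q_B = 1722/23, q_D = 1668/23.
Total output Q = 1722/23 + 1668/23 = 147.3913.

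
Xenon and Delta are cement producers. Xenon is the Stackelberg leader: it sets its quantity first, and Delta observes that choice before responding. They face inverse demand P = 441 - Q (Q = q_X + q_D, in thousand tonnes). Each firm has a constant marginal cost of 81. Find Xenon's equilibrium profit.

Solve by backward induction. Given q_X, the follower Delta maximises π_D = (441 - q_X - q_D)q_D - 81q_D.
∂π_D/∂q_D = 360 - q_X - 2q_D = 0 gives the reaction function q_D = (360 - q_X)/2.
The leader anticipates this reaction. Substituting into P = 441 - Q gives P = 261 - (1/2)q_X, so π_X = (261 - (1/2)q_X)q_X - 81q_X.
Maximising: ∂π_X/∂q_X = 180 - q_X = 0, giving q_X = 180.
Then q_D = (360 - 180)/2 = 90.
Price P = 441 - 270 = 171.
Xenon's profit: (171 - 81)·180 = 16200.

16200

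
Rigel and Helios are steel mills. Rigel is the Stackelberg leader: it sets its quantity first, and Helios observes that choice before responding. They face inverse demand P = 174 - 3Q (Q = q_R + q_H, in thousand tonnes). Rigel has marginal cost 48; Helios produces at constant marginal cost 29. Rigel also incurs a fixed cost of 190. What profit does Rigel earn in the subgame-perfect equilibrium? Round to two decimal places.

Solve by backward induction. Given q_R, the follower Helios maximises π_H = (174 - 3q_R - 3q_H)q_H - 29q_H.
∂π_H/∂q_H = 145 - 3q_R - 6q_H = 0 gives the reaction function q_H = (145 - 3q_R)/6.
Rigel substitutes q_H(q_R) into its own profit: π_R = q_R(174 - 3q_R - (145 - 3q_R)/2) - 48q_R = (203/2 - (3/2)q_R)q_R - 48q_R.
Leader FOC: 107/2 - 3q_R = 0, so q_R = 107/6.
Then q_H = (145 - 3·(107/6))/6 = 61/4.
Price P = 174 - 3·(397/12) = 299/4.
Rigel's profit: (299/4 - 48)·(107/6) - 190 = 287.0417.

287.04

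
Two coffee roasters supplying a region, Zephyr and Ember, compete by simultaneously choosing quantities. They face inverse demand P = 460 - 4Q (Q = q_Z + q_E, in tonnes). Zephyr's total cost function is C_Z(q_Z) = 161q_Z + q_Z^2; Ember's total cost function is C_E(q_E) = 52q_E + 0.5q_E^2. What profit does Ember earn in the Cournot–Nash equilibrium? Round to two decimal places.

Zephyr's profit: π_Z = (460 - 4Q)q_Z - (161q_Z + q_Z²). Setting ∂π_Z/∂q_Z = 0: 299 - 10q_Z - 4(q_E) = 0.
Ember's first-order condition: 408 - 9q_E - 4(q_Z) = 0.
Best responses: q_Z = (299 - 4q_E)/10, q_E = (408 - 4q_Z)/9.
Solving the pair: q_Z = 1059/74, q_E = 1442/37.
Price P = 460 - 4·53.2838 = 246.8649.
Ember's profit: 246.8649·(1442/37) - 52·(1442/37) - (1/2)(1442/37)² = 6835.0168.

6835.02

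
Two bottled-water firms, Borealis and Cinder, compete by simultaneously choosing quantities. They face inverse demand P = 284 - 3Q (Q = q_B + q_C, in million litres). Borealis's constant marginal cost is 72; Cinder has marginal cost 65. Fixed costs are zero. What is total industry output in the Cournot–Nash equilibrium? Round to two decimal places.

47.89

Borealis's profit: π_B = (284 - 3Q)q_B - (72q_B). Setting ∂π_B/∂q_B = 0: 212 - 6q_B - 3(q_C) = 0.
Cinder's first-order condition: 219 - 6q_C - 3(q_B) = 0.
So q_B = (212 - 3q_C)/6 and q_C = (219 - 3q_B)/6.
Solving the pair: q_B = 205/9, q_C = 226/9.
Total output Q = 205/9 + 226/9 = 431/9.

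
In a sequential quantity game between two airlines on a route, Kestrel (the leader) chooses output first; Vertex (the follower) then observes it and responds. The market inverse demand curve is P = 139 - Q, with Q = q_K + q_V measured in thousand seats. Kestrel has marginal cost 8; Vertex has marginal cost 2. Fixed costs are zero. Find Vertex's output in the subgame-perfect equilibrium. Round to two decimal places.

Solve by backward induction. Given q_K, the follower Vertex maximises π_V = (139 - q_K - q_V)q_V - 2q_V.
Setting the follower's marginal profit to zero, 137 - q_K - 2q_V = 0, i.e. q_V = (137 - q_K)/2.
The leader anticipates this reaction. Substituting into P = 139 - Q gives P = 141/2 - (1/2)q_K, so π_K = (141/2 - (1/2)q_K)q_K - 8q_K.
The leader's first-order condition 125/2 - q_K = 0 yields q_K = 125/2.
Then q_V = (137 - 125/2)/2 = 149/4.

37.25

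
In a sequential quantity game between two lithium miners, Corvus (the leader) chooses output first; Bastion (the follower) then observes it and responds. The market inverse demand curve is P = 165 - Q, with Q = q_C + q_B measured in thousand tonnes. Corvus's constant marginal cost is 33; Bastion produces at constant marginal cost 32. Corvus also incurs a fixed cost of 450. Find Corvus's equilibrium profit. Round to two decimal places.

The follower Bastion best-responds to any q_C: π_B = (165 - Q)q_B - 32q_B.
∂π_B/∂q_B = 133 - q_C - 2q_B = 0 gives the reaction function q_B = (133 - q_C)/2.
The leader anticipates this reaction. Substituting into P = 165 - Q gives P = 197/2 - (1/2)q_C, so π_C = (197/2 - (1/2)q_C)q_C - 33q_C.
Maximising: ∂π_C/∂q_C = 131/2 - q_C = 0, giving q_C = 131/2.
Then q_B = (133 - 131/2)/2 = 135/4.
Price P = 165 - 397/4 = 263/4.
Corvus's profit: (263/4 - 33)·(131/2) - 450 = 1695.1250.

1695.13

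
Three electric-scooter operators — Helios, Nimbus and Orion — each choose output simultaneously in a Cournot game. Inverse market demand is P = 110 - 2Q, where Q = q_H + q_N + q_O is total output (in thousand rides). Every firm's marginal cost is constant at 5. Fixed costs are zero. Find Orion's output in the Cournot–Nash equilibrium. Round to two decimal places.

Each firm earns π_i = (110 - 2Q)q_i - 5q_i.
Setting ∂π_i/∂q_i = 0 with rivals' quantities fixed: 105 - 4q_i - 2·Σ_{j≠i} q_j = 0.
With identical firms every q_j equals q_i, so Σ_{j≠i} q_j = 2q_i and 105 = 8q_i, giving q_i = 105/8.

13.13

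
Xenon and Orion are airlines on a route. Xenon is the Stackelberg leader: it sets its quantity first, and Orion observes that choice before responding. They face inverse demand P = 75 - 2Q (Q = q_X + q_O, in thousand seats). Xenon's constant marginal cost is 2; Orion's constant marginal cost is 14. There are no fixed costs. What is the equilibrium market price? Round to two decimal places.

Solve by backward induction. Given q_X, the follower Orion maximises π_O = (75 - 2q_X - 2q_O)q_O - 14q_O.
Setting the follower's marginal profit to zero, 61 - 2q_X - 4q_O = 0, i.e. q_O = (61 - 2q_X)/4.
The leader anticipates this reaction. Substituting into P = 75 - 2Q gives P = 89/2 - q_X, so π_X = (89/2 - q_X)q_X - 2q_X.
Leader FOC: 85/2 - 2q_X = 0, so q_X = 85/4.
Then q_O = (61 - 2·(85/4))/4 = 37/8.
Total output Q = 207/8, so price P = 75 - 2·(207/8) = 93/4.

23.25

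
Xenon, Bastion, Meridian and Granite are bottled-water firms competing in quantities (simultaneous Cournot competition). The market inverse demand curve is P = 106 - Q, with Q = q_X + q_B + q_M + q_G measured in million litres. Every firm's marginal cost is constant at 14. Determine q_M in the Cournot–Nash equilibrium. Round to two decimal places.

A representative firm's profit is π_i = q_i(106 - Q) - 14q_i.
Setting ∂π_i/∂q_i = 0 with rivals' quantities fixed: 92 - 2q_i - Σ_{j≠i} q_j = 0.
By symmetry each firm produces the same amount; substituting Σ_{j≠i} q_j = 3q_i yields q_i = 92/5.

18.40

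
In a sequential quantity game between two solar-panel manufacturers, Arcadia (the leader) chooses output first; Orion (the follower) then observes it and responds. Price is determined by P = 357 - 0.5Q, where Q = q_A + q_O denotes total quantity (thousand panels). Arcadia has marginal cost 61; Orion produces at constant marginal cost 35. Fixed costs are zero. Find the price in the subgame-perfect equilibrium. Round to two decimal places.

128.50

Solve by backward induction. Given q_A, the follower Orion maximises π_O = (357 - (1/2)q_A - (1/2)q_O)q_O - 35q_O.
Setting the follower's marginal profit to zero, 322 - (1/2)q_A - q_O = 0, i.e. q_O = (322 - (1/2)q_A).
Arcadia substitutes q_O(q_A) into its own profit: π_A = q_A(357 - (1/2)q_A - (322 - (1/2)q_A)/2) - 61q_A = (196 - (1/4)q_A)q_A - 61q_A.
Leader FOC: 135 - (1/2)q_A = 0, so q_A = 270.
Then q_O = (322 - (1/2)·270) = 187.
Total output Q = 457, so price P = 357 - (1/2)·457 = 257/2.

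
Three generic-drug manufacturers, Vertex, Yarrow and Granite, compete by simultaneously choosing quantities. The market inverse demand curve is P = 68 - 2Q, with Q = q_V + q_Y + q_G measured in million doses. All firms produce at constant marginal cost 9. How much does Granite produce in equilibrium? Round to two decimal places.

A representative firm's profit is π_i = q_i(68 - 2Q) - 9q_i.
Setting ∂π_i/∂q_i = 0 with rivals' quantities fixed: 59 - 4q_i - 2·Σ_{j≠i} q_j = 0.
By symmetry each firm produces the same amount; substituting Σ_{j≠i} q_j = 2q_i yields q_i = 59/8.

7.38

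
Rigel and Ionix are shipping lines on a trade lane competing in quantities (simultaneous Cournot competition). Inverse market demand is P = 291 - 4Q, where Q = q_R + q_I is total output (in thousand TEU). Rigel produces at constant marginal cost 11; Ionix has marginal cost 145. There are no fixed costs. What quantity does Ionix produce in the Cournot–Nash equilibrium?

1

Rigel's profit: π_R = (291 - 4Q)q_R - (11q_R). Setting ∂π_R/∂q_R = 0: 280 - 8q_R - 4(q_I) = 0.
Ionix's first-order condition: 146 - 8q_I - 4(q_R) = 0.
Rearranging gives the reaction functions q_R = (280 - 4q_I)/8 and q_I = (146 - 4q_R)/8.
Substituting one into the other gives q_R = 69/2 and q_I = 1.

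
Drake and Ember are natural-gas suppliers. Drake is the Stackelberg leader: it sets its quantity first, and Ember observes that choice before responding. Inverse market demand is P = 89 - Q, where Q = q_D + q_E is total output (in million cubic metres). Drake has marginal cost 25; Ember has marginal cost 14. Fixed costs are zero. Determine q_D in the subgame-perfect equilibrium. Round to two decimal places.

Solve by backward induction. Given q_D, the follower Ember maximises π_E = (89 - q_D - q_E)q_E - 14q_E.
Setting the follower's marginal profit to zero, 75 - q_D - 2q_E = 0, i.e. q_E = (75 - q_D)/2.
Drake substitutes q_E(q_D) into its own profit: π_D = q_D(89 - q_D - (75 - q_D)/2) - 25q_D = (103/2 - (1/2)q_D)q_D - 25q_D.
Maximising: ∂π_D/∂q_D = 53/2 - q_D = 0, giving q_D = 53/2.
Then q_E = (75 - 53/2)/2 = 97/4.

26.50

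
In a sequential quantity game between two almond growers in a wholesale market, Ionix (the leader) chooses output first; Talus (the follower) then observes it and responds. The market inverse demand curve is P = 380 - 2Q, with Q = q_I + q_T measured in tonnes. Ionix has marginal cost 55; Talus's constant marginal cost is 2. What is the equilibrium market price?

123

The follower Talus best-responds to any q_I: π_T = (380 - 2Q)q_T - 2q_T.
Follower FOC: 378 - 2q_I - 4q_T = 0, so q_T(q_I) = (378 - 2q_I)/4.
The leader anticipates this reaction. Substituting into P = 380 - 2Q gives P = 191 - q_I, so π_I = (191 - q_I)q_I - 55q_I.
The leader's first-order condition 136 - 2q_I = 0 yields q_I = 68.
Then q_T = (378 - 2·68)/4 = 121/2.
Total output Q = 257/2, so price P = 380 - 2·(257/2) = 123.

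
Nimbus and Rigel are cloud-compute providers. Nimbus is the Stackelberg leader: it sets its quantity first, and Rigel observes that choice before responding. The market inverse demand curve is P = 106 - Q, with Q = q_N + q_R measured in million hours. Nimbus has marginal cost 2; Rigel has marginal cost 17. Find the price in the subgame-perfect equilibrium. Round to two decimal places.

The follower Rigel best-responds to any q_N: π_R = (106 - Q)q_R - 17q_R.
Follower FOC: 89 - q_N - 2q_R = 0, so q_R(q_N) = (89 - q_N)/2.
The leader anticipates this reaction. Substituting into P = 106 - Q gives P = 123/2 - (1/2)q_N, so π_N = (123/2 - (1/2)q_N)q_N - 2q_N.
Leader FOC: 119/2 - q_N = 0, so q_N = 119/2.
Then q_R = (89 - 119/2)/2 = 59/4.
Total output Q = 297/4, so price P = 106 - 297/4 = 127/4.

31.75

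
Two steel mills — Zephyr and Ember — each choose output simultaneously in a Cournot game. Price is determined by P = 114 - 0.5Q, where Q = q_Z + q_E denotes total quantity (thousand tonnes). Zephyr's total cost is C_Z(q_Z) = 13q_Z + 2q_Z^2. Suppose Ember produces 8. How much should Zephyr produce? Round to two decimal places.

With the rival's output fixed at 8, Zephyr's profit is π_Z = (114 - (1/2)·8 - (1/2)q_Z)q_Z - (13q_Z + 2q_Z²) = (110 - (1/2)q_Z)q_Z - (13q_Z + 2q_Z²).
∂π_Z/∂q_Z = 97 - 5q_Z = 0, so q_Z = 97/5.

19.40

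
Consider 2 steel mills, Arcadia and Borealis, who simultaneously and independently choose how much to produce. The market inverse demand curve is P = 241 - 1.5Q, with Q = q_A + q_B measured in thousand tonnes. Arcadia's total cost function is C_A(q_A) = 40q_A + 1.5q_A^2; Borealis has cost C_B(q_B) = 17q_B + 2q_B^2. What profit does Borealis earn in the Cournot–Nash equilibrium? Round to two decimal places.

Arcadia's profit: π_A = (241 - 1.5Q)q_A - (40q_A + (3/2)q_A²). Setting ∂π_A/∂q_A = 0: 201 - 6q_A - (3/2)(q_B) = 0.
Borealis's first-order condition: 224 - 7q_B - (3/2)(q_A) = 0.
Best responses: q_A = (201 - (3/2)q_B)/6, q_B = (224 - (3/2)q_A)/7.
Substituting one into the other gives q_A = 1428/53 and q_B = 1390/53.
Price P = 241 - (3/2)·53.1698 = 161.2453.
Borealis's profit: 161.2453·(1390/53) - 17·(1390/53) - 2(1390/53)² = 2407.3870.

2407.39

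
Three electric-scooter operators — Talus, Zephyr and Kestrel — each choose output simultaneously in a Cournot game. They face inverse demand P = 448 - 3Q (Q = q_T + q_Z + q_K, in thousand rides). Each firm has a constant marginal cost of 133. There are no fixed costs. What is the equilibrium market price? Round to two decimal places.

211.75

A representative firm's profit is π_i = q_i(448 - 3Q) - 133q_i.
First-order condition (treating rivals' output as given): 315 - 6q_i - 3·Σ_{j≠i} q_j = 0.
By symmetry each firm produces the same amount; substituting Σ_{j≠i} q_j = 2q_i yields q_i = 315/12 = 105/4.
Total output Q = 315/4, so price P = 448 - 3·(315/4) = 847/4.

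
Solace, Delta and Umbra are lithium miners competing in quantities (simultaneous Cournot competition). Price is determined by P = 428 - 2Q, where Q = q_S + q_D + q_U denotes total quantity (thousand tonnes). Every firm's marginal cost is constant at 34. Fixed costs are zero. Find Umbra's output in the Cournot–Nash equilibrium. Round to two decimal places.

Each firm earns π_i = (428 - 2Q)q_i - 34q_i.
Setting ∂π_i/∂q_i = 0 with rivals' quantities fixed: 394 - 4q_i - 2·Σ_{j≠i} q_j = 0.
By symmetry each firm produces the same amount; substituting Σ_{j≠i} q_j = 2q_i yields q_i = 394/8 = 197/4.

49.25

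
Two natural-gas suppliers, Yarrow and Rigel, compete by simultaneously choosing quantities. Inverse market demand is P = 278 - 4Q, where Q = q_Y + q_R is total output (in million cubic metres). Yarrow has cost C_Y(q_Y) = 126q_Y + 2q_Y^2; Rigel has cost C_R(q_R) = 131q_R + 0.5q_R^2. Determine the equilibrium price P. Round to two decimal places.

Yarrow's profit: π_Y = (278 - 4Q)q_Y - (126q_Y + 2q_Y²). Setting ∂π_Y/∂q_Y = 0: 152 - 12q_Y - 4(q_R) = 0.
Rigel's profit: π_R = (278 - 4Q)q_R - (131q_R + (1/2)q_R²). Setting ∂π_R/∂q_R = 0: 147 - 9q_R - 4(q_Y) = 0.
Best responses: q_Y = (152 - 4q_R)/12, q_R = (147 - 4q_Y)/9.
Solving the pair: q_Y = 195/23, q_R = 289/23.
Total output Q = 484/23, so price P = 278 - 4·(484/23) = 193.8261.

193.83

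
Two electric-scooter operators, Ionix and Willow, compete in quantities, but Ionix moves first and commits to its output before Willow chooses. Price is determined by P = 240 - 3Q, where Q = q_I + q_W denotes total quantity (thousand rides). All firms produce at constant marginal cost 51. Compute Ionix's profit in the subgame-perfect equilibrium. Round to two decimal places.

Solve by backward induction. Given q_I, the follower Willow maximises π_W = (240 - 3q_I - 3q_W)q_W - 51q_W.
Follower FOC: 189 - 3q_I - 6q_W = 0, so q_W(q_I) = (189 - 3q_I)/6.
Ionix substitutes q_W(q_I) into its own profit: π_I = q_I(240 - 3q_I - (189 - 3q_I)/2) - 51q_I = (291/2 - (3/2)q_I)q_I - 51q_I.
The leader's first-order condition 189/2 - 3q_I = 0 yields q_I = 63/2.
Then q_W = (189 - 3·(63/2))/6 = 63/4.
Price P = 240 - 3·(189/4) = 393/4.
Ionix's profit: (393/4 - 51)·(63/2) = 1488.3750.

1488.38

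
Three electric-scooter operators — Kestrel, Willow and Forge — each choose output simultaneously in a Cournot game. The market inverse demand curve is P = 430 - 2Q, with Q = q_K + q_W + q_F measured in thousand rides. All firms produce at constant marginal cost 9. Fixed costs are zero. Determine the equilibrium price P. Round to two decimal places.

Each firm earns π_i = (430 - 2Q)q_i - 9q_i.
Setting ∂π_i/∂q_i = 0 with rivals' quantities fixed: 421 - 4q_i - 2·Σ_{j≠i} q_j = 0.
By symmetry each firm produces the same amount; substituting Σ_{j≠i} q_j = 2q_i yields q_i = 421/8.
Total output Q = 1263/8, so price P = 430 - 2·(1263/8) = 457/4.

114.25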